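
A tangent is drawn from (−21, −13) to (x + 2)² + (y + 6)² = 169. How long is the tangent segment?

√241

Centre (−2, −6), r² = 169. |PO|² = (−19)² + (−7)² = 410.
The tangent meets the radius at right angles, so tangent² = |PO|² − r² = 410 − 169 = 241.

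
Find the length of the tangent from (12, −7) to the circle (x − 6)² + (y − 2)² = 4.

√113

The centre is (6, 2) and r = 2. The square of the distance from P to the centre is 36 + 81 = 117.
Power of the point: PT² = |PO|² − r² = 113, so PT = √113.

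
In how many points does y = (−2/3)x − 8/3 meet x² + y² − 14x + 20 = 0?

Substituting the line into the circle gives 13x² − 94x + 244 = 0.
Discriminant = (−94)² − 4·13·(244) = −3852 < 0.
No real roots: the line does not meet the circle.

0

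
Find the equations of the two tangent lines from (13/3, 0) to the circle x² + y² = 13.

A line y − (0) = m(x − (13/3)) is tangent when its distance from (0, 0) is √13:
[m·(−13/3) − (0)]² = 13(m² + 1)
4m² − 9 = 0, so m = 3/2 or m = −3/2.
With m = 3/2: 3x − 2y = 13. With m = −3/2: 3x + 2y = 13.

3x − 2y = 13 and 3x + 2y = 13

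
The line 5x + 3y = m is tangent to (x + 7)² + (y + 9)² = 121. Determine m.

m = −62 ± 11√34

Tangency holds when the distance from the centre (−7, −9) to the line equals the radius 11:
|5·(−7) + 3·(−9) − m| / √34 = 11
|m − (−62)| = 11√34.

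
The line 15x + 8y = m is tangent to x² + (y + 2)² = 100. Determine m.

Tangency holds when the distance from the centre (0, −2) to the line equals the radius 10:
|15·0 + 8·(−2) − m| / √289 = 10
|m − (−16)| = 10·17, so m = 154 or m = −186.

m = −186 or m = 154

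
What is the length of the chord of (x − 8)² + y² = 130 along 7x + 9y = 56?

Centre (8, 0), r² = 130. Perpendicular distance d from centre to line = |0| / √130 = 0/√130.
Chord = 2√(r² − d²) = 2·√(130) = 2√130.

2√130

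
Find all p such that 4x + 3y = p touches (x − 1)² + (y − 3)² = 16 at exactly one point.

The line touches the circle iff its distance from (1, 3) is 4:
|4·1 + 3·3 − p| / √25 = 4
|p − (13)| = 4·5, so p = 33 or p = −7.

p = −7 or p = 33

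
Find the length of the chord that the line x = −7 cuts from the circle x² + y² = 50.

2

Centre (0, 0), r² = 50. Perpendicular distance d from centre to line = |7| / √1 = 7.
Chord = 2√(r² − d²) = 2·√(1) = 2.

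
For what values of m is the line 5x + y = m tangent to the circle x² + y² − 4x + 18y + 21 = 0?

For a tangent, require d(centre, line) = r = 8.
|5·2 + 1·(−9) − m| / √26 = 8
|m − (1)| = 8√26.

m = 1 ± 8√26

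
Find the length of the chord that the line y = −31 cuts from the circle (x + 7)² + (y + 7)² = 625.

Express y = −31 and substitute into the circle:
x² + 14x = 0
x = 0 or x = −14, giving (0, −31) and (−14, −31).
|(0, −31) − (−14, −31)| = √((14)² + (0)²) = 14.

14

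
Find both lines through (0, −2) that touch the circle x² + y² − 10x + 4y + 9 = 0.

2x + y = −2 and 2x − y = 2

Let a tangent through (0, −2) have slope m. Its distance from (5, −2) must equal 2√5:
[m·(5) − (0)]² = 20(m² + 1)
m² − 4 = 0, so m = −2 or m = 2.
With m = −2: 2x + y = −2. With m = 2: 2x − y = 2.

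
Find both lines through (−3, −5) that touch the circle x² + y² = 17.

Let a tangent through (−3, −5) have slope m. Its distance from (0, 0) must equal √17:
[m·(3) − (5)]² = 17(m² + 1)
4m² + 15m − 4 = 0, so m = −4 or m = 1/4.
With m = −4: 4x + y = −17. With m = 1/4: x − 4y = 17.

4x + y = −17 and x − 4y = 17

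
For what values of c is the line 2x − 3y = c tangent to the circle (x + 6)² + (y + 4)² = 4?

c = ±2√13

Tangency holds when the distance from the centre (−6, −4) to the line equals the radius 2:
|2·(−6) − 3·(−4) − c| / √13 = 2
|c| = 2√13.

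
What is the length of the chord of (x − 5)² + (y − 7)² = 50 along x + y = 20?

Centre (5, 7), r² = 50. Perpendicular distance d from centre to line = |−8| / √2 = 8/√2.
Chord = 2√(r² − d²) = 2·√(18) = 6√2.

6√2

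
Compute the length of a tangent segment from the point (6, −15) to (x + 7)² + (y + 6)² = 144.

The centre is (−7, −6) and r = 12. The square of the distance from P to the centre is 169 + 81 = 250.
Power of the point: PT² = |PO|² − r² = 106, so PT = √106.

√106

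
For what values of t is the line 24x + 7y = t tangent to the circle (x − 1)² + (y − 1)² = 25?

t = −94 or t = 156

The line touches the circle iff its distance from (1, 1) is 5:
|24·1 + 7·1 − t| / √625 = 5
|t − (31)| = 5·25, so t = 156 or t = −94.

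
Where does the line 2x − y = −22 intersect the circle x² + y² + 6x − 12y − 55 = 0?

(−11, 0) and (−3, 16)

From the line, y = 2x + 22. Substituting:
5x² + 70x + 165 = 0  ⟹  x² + 14x + 33 = 0
x = −3 or x = −11, giving (−3, 16) and (−11, 0).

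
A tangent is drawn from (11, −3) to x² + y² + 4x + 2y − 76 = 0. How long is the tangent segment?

Centre (−2, −1), r² = 81. |PO|² = (13)² + (−2)² = 173.
By the tangent–radius right angle, tangent length = √(|PO|² − r²) = √92 = 2√23.

2√23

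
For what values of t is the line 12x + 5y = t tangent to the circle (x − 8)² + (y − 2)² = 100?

For a tangent, require d(centre, line) = r = 10.
|12·8 + 5·2 − t| / √169 = 10
|t − (106)| = 10·13, so t = 236 or t = −24.

t = −24 or t = 236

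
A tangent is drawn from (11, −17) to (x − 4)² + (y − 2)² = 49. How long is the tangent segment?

19

The centre is (4, 2) and r = 7. The square of the distance from P to the centre is 49 + 361 = 410.
The tangent meets the radius at right angles, so tangent² = |PO|² − r² = 410 − 49 = 361.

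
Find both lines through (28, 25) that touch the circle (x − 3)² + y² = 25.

A line y − (25) = m(x − (28)) is tangent when its distance from (3, 0) is 5:
(−25m − (−25))² = 25(m² + 1)
12m² − 25m + 12 = 0, so m = 4/3 or m = 3/4.
Through (28, 25) these give 4x − 3y = 37 and 3x − 4y = −16.

4x − 3y = 37 and 3x − 4y = −16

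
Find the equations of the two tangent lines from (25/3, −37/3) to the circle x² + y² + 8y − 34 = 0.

Let a tangent through (25/3, −37/3) have slope m. Its distance from (0, −4) must equal 5√2:
(−25/3m − (25/3))² = 50(m² + 1)
7m² + 50m + 7 = 0, so m = −7 or m = −1/7.
Through (25/3, −37/3) these give 7x + y = 46 and x + 7y = −78.

7x + y = 46 and x + 7y = −78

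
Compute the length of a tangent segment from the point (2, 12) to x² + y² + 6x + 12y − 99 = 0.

√205

The centre is (−3, −6) and r = 12. The square of the distance from P to the centre is 25 + 324 = 349.
By the tangent–radius right angle, tangent length = √(|PO|² − r²) = √205.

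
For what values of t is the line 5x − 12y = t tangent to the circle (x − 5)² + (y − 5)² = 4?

t = −61 or t = −9

Tangency holds when the distance from the centre (5, 5) to the line equals the radius 2:
|5·5 − 12·5 − t| / √169 = 2
|t − (−35)| = 2·13, so t = −9 or t = −61.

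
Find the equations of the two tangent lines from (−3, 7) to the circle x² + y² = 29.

2x + 5y = 29 and 5x − 2y = −29

Let a tangent through (−3, 7) have slope m. Its distance from (0, 0) must equal √29:
[m·(3) − (−7)]² = 29(m² + 1)
10m² − 21m − 10 = 0, so m = −2/5 or m = 5/2.
Through (−3, 7) these give 2x + 5y = 29 and 5x − 2y = −29.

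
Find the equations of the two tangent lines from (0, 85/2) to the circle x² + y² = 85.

9x + 2y = 85 and 9x − 2y = −85

A line y − (85/2) = m(x − (0)) is tangent when its distance from (0, 0) is √85:
(0m − (−85/2))² = 85(m² + 1)
4m² − 81 = 0, so m = −9/2 or m = 9/2.
Through (0, 85/2) these give 9x + 2y = 85 and 9x − 2y = −85.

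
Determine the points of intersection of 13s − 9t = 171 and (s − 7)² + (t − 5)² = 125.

Substitute t = (−171 + 13s)/9:
250s² − 6750s + 40500 = 0  ⟹  s² − 27s + 162 = 0
s = 18 or s = 9, giving (18, 7) and (9, −6).

(9, −6) and (18, 7)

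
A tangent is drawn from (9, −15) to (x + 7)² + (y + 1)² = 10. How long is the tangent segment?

The centre is (−7, −1) and r = √10. The square of the distance from P to the centre is 256 + 196 = 452.
The tangent meets the radius at right angles, so tangent² = |PO|² − r² = 452 − 10 = 442.

√442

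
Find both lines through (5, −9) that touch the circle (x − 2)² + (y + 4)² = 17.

x + 4y = −31 and 4x − y = 29

Let a tangent through (5, −9) have slope m. Its distance from (2, −4) must equal √17:
(−3m − (5))² = 17(m² + 1)
4m² − 15m − 4 = 0, so m = −1/4 or m = 4.
Through (5, −9) these give x + 4y = −31 and 4x − y = 29.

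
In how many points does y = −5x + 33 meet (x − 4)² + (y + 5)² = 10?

0

Centre (4, −5), r² = 10. Distance² from centre to line = (−18)²/26 = 162/13.
Since d² > r², the line lies outside the circle.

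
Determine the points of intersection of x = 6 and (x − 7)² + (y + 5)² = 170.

The line gives x = 6. Substituting into the circle:
y² + 10y − 144 = 0
y = 8 or y = −18, giving (6, 8) and (6, −18).

(6, −18) and (6, 8)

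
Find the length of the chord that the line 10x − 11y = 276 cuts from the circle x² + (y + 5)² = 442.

Substitute y = (−276 + 10x)/11:
221x² − 4420x − 4641 = 0  ⟹  x² − 20x − 21 = 0
x = 21 or x = −1, giving (21, −6) and (−1, −26).
Chord length = distance between (21, −6) and (−1, −26) = √884 = 2√221.

2√221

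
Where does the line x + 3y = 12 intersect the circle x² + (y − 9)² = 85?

(−9, 7) and (6, 2)

Express y = (12 − x)/3 and substitute into the circle:
10x² + 30x − 540 = 0  ⟹  x² + 3x − 54 = 0
x = 6 or x = −9, giving (6, 2) and (−9, 7).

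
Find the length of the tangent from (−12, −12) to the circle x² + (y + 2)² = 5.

The centre is (0, −2) and r = √5. The square of the distance from P to the centre is 144 + 100 = 244.
Power of the point: PT² = |PO|² − r² = 239, so PT = √239.

√239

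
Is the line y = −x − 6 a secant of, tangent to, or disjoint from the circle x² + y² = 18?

tangent

d² = (1·0 + 1·0 − (−6))²/2 = 18; r² = 18.
Since d² = r², the line is tangent.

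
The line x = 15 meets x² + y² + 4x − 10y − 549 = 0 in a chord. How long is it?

The line gives x = 15. Substituting into the circle:
y² − 10y − 264 = 0
y = 22 or y = −12, giving (15, 22) and (15, −12).
|(15, 22) − (15, −12)| = √((0)² + (34)²) = 34.

34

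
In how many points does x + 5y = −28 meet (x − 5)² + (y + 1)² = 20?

Centre (5, −1), r² = 20. Distance² from centre to line = (28)²/26 = 392/13.
Since d² > r², the line lies outside the circle.

0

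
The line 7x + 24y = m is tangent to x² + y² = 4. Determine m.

The line touches the circle iff its distance from (0, 0) is 2:
|7·0 + 24·0 − m| / √625 = 2
|m| = 2·25, so m = 50 or m = −50.

m = −50 or m = 50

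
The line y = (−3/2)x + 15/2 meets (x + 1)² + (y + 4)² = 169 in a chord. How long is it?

6√13

The distance from (−1, −4) to the line is 26/√13, and r² = 169.
Half the chord is √(r² − d²) = √(117), so the full chord is 6√13.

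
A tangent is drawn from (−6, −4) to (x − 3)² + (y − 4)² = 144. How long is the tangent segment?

1

With centre O = (3, 4), |OP|² = 145 and r² = 144.
Power of the point: PT² = |PO|² − r² = 1, so PT = 1.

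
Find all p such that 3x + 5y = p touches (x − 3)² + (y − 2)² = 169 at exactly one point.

Tangency holds when the distance from the centre (3, 2) to the line equals the radius 13:
|3·3 + 5·2 − p| / √34 = 13
|p − (19)| = 13√34.

p = 19 ± 13√34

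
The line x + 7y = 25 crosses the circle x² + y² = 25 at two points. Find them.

Express y = (25 − x)/7 and substitute into the circle:
50x² − 50x − 600 = 0  ⟹  x² − x − 12 = 0
x = 4 or x = −3, giving (4, 3) and (−3, 4).

(−3, 4) and (4, 3)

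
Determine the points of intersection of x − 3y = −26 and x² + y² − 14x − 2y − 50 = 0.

(1, 9) and (7, 11)

From the line, y = (26 + x)/3. Substituting:
10x² − 80x + 70 = 0  ⟹  x² − 8x + 7 = 0
x = 7 or x = 1, giving (7, 11) and (1, 9).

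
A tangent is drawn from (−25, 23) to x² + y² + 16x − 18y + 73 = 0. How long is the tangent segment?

√413

With centre O = (−8, 9), |OP|² = 485 and r² = 72.
Power of the point: PT² = |PO|² − r² = 413, so PT = √413.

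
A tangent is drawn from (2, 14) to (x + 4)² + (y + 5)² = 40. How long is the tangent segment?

With centre O = (−4, −5), |OP|² = 397 and r² = 40.
The tangent meets the radius at right angles, so tangent² = |PO|² − r² = 397 − 40 = 357.

√357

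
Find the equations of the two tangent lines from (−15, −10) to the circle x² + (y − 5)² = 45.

x − 2y = 5 and 2x − y = −20

A line y − (−10) = m(x − (−15)) is tangent when its distance from (0, 5) is 3√5:
(15m − (15))² = 45(m² + 1)
2m² − 5m + 2 = 0, so m = 1/2 or m = 2.
With m = 1/2: x − 2y = 5. With m = 2: 2x − y = −20.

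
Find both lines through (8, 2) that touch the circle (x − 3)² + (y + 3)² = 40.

x + 3y = 14 and 3x + y = 26

Write the tangent as mx − y + (2 − m·(8)) = 0 and set its distance from the centre to 2√10:
[m·(−5) − (−5)]² = 40(m² + 1)
3m² + 10m + 3 = 0, so m = −1/3 or m = −3.
With m = −1/3: x + 3y = 14. With m = −3: 3x + y = 26.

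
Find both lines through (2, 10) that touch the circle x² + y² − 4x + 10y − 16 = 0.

2x − y = −6 and 2x + y = 14

Let a tangent through (2, 10) have slope m. Its distance from (2, −5) must equal 3√5:
(0m − (−15))² = 45(m² + 1)
m² − 4 = 0, so m = 2 or m = −2.
With m = 2: 2x − y = −6. With m = −2: 2x + y = 14.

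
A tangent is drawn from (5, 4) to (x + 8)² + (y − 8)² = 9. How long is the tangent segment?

4√11

With centre O = (−8, 8), |OP|² = 185 and r² = 9.
Power of the point: PT² = |PO|² − r² = 176, so PT = 4√11.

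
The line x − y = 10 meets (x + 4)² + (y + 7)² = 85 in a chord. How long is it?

Express y = x − 10 and substitute into the circle:
2x² + 2x − 60 = 0  ⟹  x² + x − 30 = 0
x = 5 or x = −6, giving (5, −5) and (−6, −16).
|(5, −5) − (−6, −16)| = √((11)² + (11)²) = 11√2.

11√2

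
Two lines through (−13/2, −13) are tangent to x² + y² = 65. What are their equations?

Let a tangent through (−13/2, −13) have slope m. Its distance from (0, 0) must equal √65:
(13/2m − (13))² = 65(m² + 1)
7m² + 52m − 32 = 0, so m = −8 or m = 4/7.
With m = −8: 8x + y = −65. With m = 4/7: 4x − 7y = 65.

8x + y = −65 and 4x − 7y = 65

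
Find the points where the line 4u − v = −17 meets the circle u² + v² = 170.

Express v = 4u + 17 and substitute into the circle:
17u² + 136u + 119 = 0  ⟹  u² + 8u + 7 = 0
u = −1 or u = −7, giving (−1, 13) and (−7, −11).

(−7, −11) and (−1, 13)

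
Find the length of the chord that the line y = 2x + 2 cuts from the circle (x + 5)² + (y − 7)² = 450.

18√5

Centre (−5, 7), r² = 450. Perpendicular distance d from centre to line = |−15| / √5 = 15/√5.
Half the chord is √(r² − d²) = √(405), so the full chord is 18√5.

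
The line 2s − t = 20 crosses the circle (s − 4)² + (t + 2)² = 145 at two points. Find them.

(3, −14) and (13, 6)

From the line, t = 2s − 20. Substituting:
5s² − 80s + 195 = 0  ⟹  s² − 16s + 39 = 0
s = 13 or s = 3, giving (13, 6) and (3, −14).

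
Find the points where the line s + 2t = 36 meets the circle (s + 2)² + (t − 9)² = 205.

(−8, 22) and (12, 12)

Substitute t = (36 − s)/2:
5s² − 20s − 480 = 0  ⟹  s² − 4s − 96 = 0
s = 12 or s = −8, giving (12, 12) and (−8, 22).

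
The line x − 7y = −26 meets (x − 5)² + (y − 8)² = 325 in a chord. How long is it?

25√2

Centre (5, 8), r² = 325. Perpendicular distance d from centre to line = |−25| / √50 = 25/√50.
Half the chord is √(r² − d²) = √(625/2), so the full chord is 25√2.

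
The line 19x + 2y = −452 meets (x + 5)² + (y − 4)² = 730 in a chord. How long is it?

Centre (−5, 4), r² = 730. Perpendicular distance d from centre to line = |365| / √365 = 365/√365.
Half the chord is √(r² − d²) = √(365), so the full chord is 2√365.

2√365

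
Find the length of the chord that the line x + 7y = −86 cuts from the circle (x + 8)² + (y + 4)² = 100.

Express y = (−86 − x)/7 and substitute into the circle:
50x² + 900x + 1600 = 0  ⟹  x² + 18x + 32 = 0
x = −2 or x = −16, giving (−2, −12) and (−16, −10).
Chord length = distance between (−2, −12) and (−16, −10) = √200 = 10√2.

10√2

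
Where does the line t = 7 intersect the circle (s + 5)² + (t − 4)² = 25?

Express t = 7 and substitute into the circle:
s² + 10s + 9 = 0
s = −1 or s = −9, giving (−1, 7) and (−9, 7).

(−9, 7) and (−1, 7)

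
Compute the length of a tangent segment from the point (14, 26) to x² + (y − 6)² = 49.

Centre (0, 6), r² = 49. |PO|² = (14)² + (20)² = 596.
By the tangent–radius right angle, tangent length = √(|PO|² − r²) = √547.

√547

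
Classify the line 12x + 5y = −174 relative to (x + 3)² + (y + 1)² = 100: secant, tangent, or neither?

Substituting the line into the circle gives 169x² + 4206x + 26286 = 0.
Discriminant = (4206)² − 4·169·(26286) = −78900 < 0.
No real roots: the line does not meet the circle.

neither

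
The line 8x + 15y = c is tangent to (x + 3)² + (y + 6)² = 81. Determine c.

c = −267 or c = 39

For a tangent, require d(centre, line) = r = 9.
|8·(−3) + 15·(−6) − c| / √289 = 9
|c − (−114)| = 9·17, so c = 39 or c = −267.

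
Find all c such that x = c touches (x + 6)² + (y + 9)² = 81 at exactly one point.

c = −15 or c = 3

For a tangent, require d(centre, line) = r = 9.
|1·(−6) + 0·(−9) − c| / √1 = 9
|c − (−6)| = 9, so c = 3 or c = −15.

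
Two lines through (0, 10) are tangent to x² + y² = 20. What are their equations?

2x + y = 10 and 2x − y = −10

Write the tangent as mx − y + (10 − m·(0)) = 0 and set its distance from the centre to 2√5:
[m·(0) − (−10)]² = 20(m² + 1)
m² − 4 = 0, so m = −2 or m = 2.
With m = −2: 2x + y = 10. With m = 2: 2x − y = −10.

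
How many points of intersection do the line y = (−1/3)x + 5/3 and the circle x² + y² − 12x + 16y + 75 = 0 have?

0

d² = (1·6 + 3·(−8) − (5))²/10 = 529/10; r² = 25.
Since d² > r², the line lies outside the circle.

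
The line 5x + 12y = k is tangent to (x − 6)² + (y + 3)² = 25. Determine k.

k = −71 or k = 59

For a tangent, require d(centre, line) = r = 5.
|5·6 + 12·(−3) − k| / √169 = 5
|k − (−6)| = 5·13, so k = 59 or k = −71.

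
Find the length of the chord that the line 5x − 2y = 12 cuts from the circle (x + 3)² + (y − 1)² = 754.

10√29

Centre (−3, 1), r² = 754. Perpendicular distance d from centre to line = |−29| / √29 = 29/√29.
Half the chord is √(r² − d²) = √(725), so the full chord is 10√29.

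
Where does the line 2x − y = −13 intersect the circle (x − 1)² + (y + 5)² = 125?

(−10, −7) and (−4, 5)

From the line, y = 2x + 13. Substituting:
5x² + 70x + 200 = 0  ⟹  x² + 14x + 40 = 0
x = −4 or x = −10, giving (−4, 5) and (−10, −7).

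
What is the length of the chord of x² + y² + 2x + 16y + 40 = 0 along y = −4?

6

From the line, y = −4. Substituting:
x² + 2x − 8 = 0
x = 2 or x = −4, giving (2, −4) and (−4, −4).
Chord length = distance between (2, −4) and (−4, −4) = √36 = 6.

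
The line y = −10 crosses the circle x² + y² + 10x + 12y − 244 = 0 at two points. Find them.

Express y = −10 and substitute into the circle:
x² + 10x − 264 = 0
x = 12 or x = −22, giving (12, −10) and (−22, −10).

(−22, −10) and (12, −10)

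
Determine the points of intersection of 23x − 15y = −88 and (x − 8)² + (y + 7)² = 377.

Substitute y = (88 + 23x)/15:
754x² + 5278x − 33176 = 0  ⟹  x² + 7x − 44 = 0
x = 4 or x = −11, giving (4, 12) and (−11, −11).

(−11, −11) and (4, 12)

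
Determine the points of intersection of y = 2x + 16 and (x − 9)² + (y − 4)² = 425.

(−10, −4) and (4, 24)

From the line, y = 2x + 16. Substituting:
5x² + 30x − 200 = 0  ⟹  x² + 6x − 40 = 0
x = 4 or x = −10, giving (4, 24) and (−10, −4).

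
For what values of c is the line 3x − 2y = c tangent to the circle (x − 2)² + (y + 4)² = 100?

c = 14 ± 10√13

The line touches the circle iff its distance from (2, −4) is 10:
|3·2 − 2·(−4) − c| / √13 = 10
|c − (14)| = 10√13.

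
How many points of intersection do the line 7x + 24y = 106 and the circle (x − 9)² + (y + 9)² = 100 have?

0

Substituting the line into the circle gives 625x² − 14876x + 92740 = 0.
Discriminant = (−14876)² − 4·625·(92740) = −10554624 < 0.
No real roots: the line does not meet the circle.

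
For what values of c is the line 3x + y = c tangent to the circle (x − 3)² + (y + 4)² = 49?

c = 5 ± 7√10

For a tangent, require d(centre, line) = r = 7.
|3·3 + 1·(−4) − c| / √10 = 7
|c − (5)| = 7√10.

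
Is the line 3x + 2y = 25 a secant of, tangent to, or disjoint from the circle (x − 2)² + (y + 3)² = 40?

Substituting the line into the circle gives 13x² − 202x + 817 = 0.
Δ = 40804 − 42484 = −1680.
No real roots: the line does not meet the circle.

disjoint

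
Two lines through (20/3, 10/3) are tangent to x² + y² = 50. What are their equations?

x + y = 10 and 7x + y = 50

Write the tangent as mx − y + (10/3 − m·(20/3)) = 0 and set its distance from the centre to 5√2:
(−20/3m − (−10/3))² = 50(m² + 1)
m² + 8m + 7 = 0, so m = −1 or m = −7.
Through (20/3, 10/3) these give x + y = 10 and 7x + y = 50.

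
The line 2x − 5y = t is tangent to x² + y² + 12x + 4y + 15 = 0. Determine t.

The line touches the circle iff its distance from (−6, −2) is 5:
|2·(−6) − 5·(−2) − t| / √29 = 5
|t − (−2)| = 5√29.

t = −2 ± 5√29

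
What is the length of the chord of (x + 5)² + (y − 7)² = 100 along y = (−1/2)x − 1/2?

Centre (−5, 7), r² = 100. Perpendicular distance d from centre to line = |10| / √5 = 10/√5.
Half the chord is √(r² − d²) = √(80), so the full chord is 8√5.

8√5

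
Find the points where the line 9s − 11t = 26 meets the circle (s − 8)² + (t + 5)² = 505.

(−13, −13) and (20, 14)

Substitute t = (−26 + 9s)/11:
202s² − 1414s − 52520 = 0  ⟹  s² − 7s − 260 = 0
s = 20 or s = −13, giving (20, 14) and (−13, −13).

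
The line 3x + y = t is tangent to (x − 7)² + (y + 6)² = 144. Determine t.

For a tangent, require d(centre, line) = r = 12.
|3·7 + 1·(−6) − t| / √10 = 12
|t − (15)| = 12√10.

t = 15 ± 12√10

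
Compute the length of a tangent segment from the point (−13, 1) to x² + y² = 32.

√138

Centre (0, 0), r² = 32. |PO|² = (−13)² + (1)² = 170.
Power of the point: PT² = |PO|² − r² = 138, so PT = √138.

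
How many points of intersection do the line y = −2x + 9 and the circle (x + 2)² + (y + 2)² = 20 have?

0

Centre (−2, −2), r² = 20. Distance² from centre to line = (−15)²/5 = 45.
Since d² > r², the line lies outside the circle.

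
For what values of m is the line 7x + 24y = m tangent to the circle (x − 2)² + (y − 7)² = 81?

m = −43 or m = 407

For a tangent, require d(centre, line) = r = 9.
|7·2 + 24·7 − m| / √625 = 9
|m − (182)| = 9·25, so m = 407 or m = −43.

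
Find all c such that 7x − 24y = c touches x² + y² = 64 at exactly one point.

The line touches the circle iff its distance from (0, 0) is 8:
|7·0 − 24·0 − c| / √625 = 8
|c| = 8·25, so c = 200 or c = −200.

c = −200 or c = 200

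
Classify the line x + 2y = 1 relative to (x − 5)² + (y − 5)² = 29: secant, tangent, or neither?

neither

Substituting the line into the circle gives 5x² − 22x + 65 = 0.
Discriminant = (−22)² − 4·5·(65) = −816 < 0.
No real roots: the line does not meet the circle.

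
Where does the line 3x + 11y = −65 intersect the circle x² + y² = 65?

From the line, y = (−65 − 3x)/11. Substituting:
130x² + 390x − 3640 = 0  ⟹  x² + 3x − 28 = 0
x = 4 or x = −7, giving (4, −7) and (−7, −4).

(−7, −4) and (4, −7)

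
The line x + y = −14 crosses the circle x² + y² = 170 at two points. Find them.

From the line, y = −x − 14. Substituting:
2x² + 28x + 26 = 0  ⟹  x² + 14x + 13 = 0
x = −1 or x = −13, giving (−1, −13) and (−13, −1).

(−13, −1) and (−1, −13)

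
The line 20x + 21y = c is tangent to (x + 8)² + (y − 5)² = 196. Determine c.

The line touches the circle iff its distance from (−8, 5) is 14:
|20·(−8) + 21·5 − c| / √841 = 14
|c − (−55)| = 14·29, so c = 351 or c = −461.

c = −461 or c = 351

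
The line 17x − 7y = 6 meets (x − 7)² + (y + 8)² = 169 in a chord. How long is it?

13√2

Express y = (−6 + 17x)/7 and substitute into the circle:
338x² + 1014x − 3380 = 0  ⟹  x² + 3x − 10 = 0
x = 2 or x = −5, giving (2, 4) and (−5, −13).
|(2, 4) − (−5, −13)| = √((7)² + (17)²) = 13√2.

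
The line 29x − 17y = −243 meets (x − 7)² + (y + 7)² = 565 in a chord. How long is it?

Express y = (243 + 29x)/17 and substitute into the circle:
1130x² + 16950x − 18080 = 0  ⟹  x² + 15x − 16 = 0
x = 1 or x = −16, giving (1, 16) and (−16, −13).
|(1, 16) − (−16, −13)| = √((17)² + (29)²) = √1130.

√1130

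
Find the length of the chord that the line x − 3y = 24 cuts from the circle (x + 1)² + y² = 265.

From the line, y = (−24 + x)/3. Substituting:
10x² − 30x − 1800 = 0  ⟹  x² − 3x − 180 = 0
x = 15 or x = −12, giving (15, −3) and (−12, −12).
Chord length = distance between (15, −3) and (−12, −12) = √810 = 9√10.

9√10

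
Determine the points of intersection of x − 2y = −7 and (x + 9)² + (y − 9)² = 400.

Express y = (7 + x)/2 and substitute into the circle:
5x² + 50x − 1155 = 0  ⟹  x² + 10x − 231 = 0
x = 11 or x = −21, giving (11, 9) and (−21, −7).

(−21, −7) and (11, 9)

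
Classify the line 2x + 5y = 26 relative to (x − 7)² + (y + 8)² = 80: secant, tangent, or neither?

d² = (2·7 + 5·(−8) − (26))²/29 = 2704/29; r² = 80.
Since d² > r², the line lies outside the circle.

neither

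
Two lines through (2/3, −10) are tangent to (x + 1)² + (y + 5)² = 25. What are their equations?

A line y − (−10) = m(x − (2/3)) is tangent when its distance from (−1, −5) is 5:
[m·(−5/3) − (5)]² = 25(m² + 1)
4m² − 3m = 0, so m = 3/4 or m = 0.
Through (2/3, −10) these give 3x − 4y = 42 and y = −10.

3x − 4y = 42 and y = −10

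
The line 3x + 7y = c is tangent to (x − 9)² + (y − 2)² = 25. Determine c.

c = 41 ± 5√58

For a tangent, require d(centre, line) = r = 5.
|3·9 + 7·2 − c| / √58 = 5
|c − (41)| = 5√58.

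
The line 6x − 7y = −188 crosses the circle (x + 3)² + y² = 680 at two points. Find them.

(−29, 2) and (−1, 26)

Substitute y = (188 + 6x)/7:
85x² + 2550x + 2465 = 0  ⟹  x² + 30x + 29 = 0
x = −1 or x = −29, giving (−1, 26) and (−29, 2).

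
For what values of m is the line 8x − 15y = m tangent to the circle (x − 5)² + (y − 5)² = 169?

Tangency holds when the distance from the centre (5, 5) to the line equals the radius 13:
|8·5 − 15·5 − m| / √289 = 13
|m − (−35)| = 13·17, so m = 186 or m = −256.

m = −256 or m = 186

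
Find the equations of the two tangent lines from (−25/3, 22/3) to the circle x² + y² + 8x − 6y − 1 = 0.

A line y − (22/3) = m(x − (−25/3)) is tangent when its distance from (−4, 3) is √26:
[m·(13/3) − (−13/3)]² = 26(m² + 1)
5m² − 26m + 5 = 0, so m = 5 or m = 1/5.
Through (−25/3, 22/3) these give 5x − y = −49 and x − 5y = −45.

5x − y = −49 and x − 5y = −45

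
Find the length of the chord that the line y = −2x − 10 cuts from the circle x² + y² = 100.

8√5

From the line, y = −2x − 10. Substituting:
5x² + 40x = 0  ⟹  x² + 8x = 0
x = 0 or x = −8, giving (0, −10) and (−8, 6).
Chord length = distance between (0, −10) and (−8, 6) = √320 = 8√5.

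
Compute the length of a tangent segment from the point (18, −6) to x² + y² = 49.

The centre is (0, 0) and r = 7. The square of the distance from P to the centre is 324 + 36 = 360.
Power of the point: PT² = |PO|² − r² = 311, so PT = √311.

√311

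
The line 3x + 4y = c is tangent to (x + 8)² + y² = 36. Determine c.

c = −54 or c = 6

For a tangent, require d(centre, line) = r = 6.
|3·(−8) + 4·0 − c| / √25 = 6
|c − (−24)| = 6·5, so c = 6 or c = −54.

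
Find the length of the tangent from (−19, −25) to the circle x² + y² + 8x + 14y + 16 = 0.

Centre (−4, −7), r² = 49. |PO|² = (−15)² + (−18)² = 549.
By the tangent–radius right angle, tangent length = √(|PO|² − r²) = √500 = 10√5.

10√5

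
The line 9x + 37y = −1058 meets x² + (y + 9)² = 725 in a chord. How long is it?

Substitute y = (−1058 − 9x)/37:
1450x² + 13050x − 466900 = 0  ⟹  x² + 9x − 322 = 0
x = 14 or x = −23, giving (14, −32) and (−23, −23).
|(14, −32) − (−23, −23)| = √((37)² + (−9)²) = 5√58.

5√58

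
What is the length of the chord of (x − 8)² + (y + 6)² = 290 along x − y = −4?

Centre (8, −6), r² = 290. Perpendicular distance d from centre to line = |18| / √2 = 18/√2.
Half the chord is √(r² − d²) = √(128), so the full chord is 16√2.

16√2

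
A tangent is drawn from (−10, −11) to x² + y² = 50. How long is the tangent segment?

With centre O = (0, 0), |OP|² = 221 and r² = 50.
By the tangent–radius right angle, tangent length = √(|PO|² − r²) = √171 = 3√19.

3√19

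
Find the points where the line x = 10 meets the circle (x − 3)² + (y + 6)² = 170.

(10, −17) and (10, 5)

The line gives x = 10. Substituting into the circle:
y² + 12y − 85 = 0
y = 5 or y = −17, giving (10, 5) and (10, −17).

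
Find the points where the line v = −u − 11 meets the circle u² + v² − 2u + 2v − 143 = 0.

(−11, 0) and (2, −13)

Substitute v = −u − 11:
2u² + 18u − 44 = 0  ⟹  u² + 9u − 22 = 0
u = 2 or u = −11, giving (2, −13) and (−11, 0).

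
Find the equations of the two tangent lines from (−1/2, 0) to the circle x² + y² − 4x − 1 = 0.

Let a tangent through (−1/2, 0) have slope m. Its distance from (2, 0) must equal √5:
[m·(5/2) − (0)]² = 5(m² + 1)
m² − 4 = 0, so m = 2 or m = −2.
With m = 2: 2x − y = −1. With m = −2: 2x + y = −1.

2x − y = −1 and 2x + y = −1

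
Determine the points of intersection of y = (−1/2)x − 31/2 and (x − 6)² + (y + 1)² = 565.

(−17, −7) and (15, −23)

Express y = (−31 − x)/2 and substitute into the circle:
5x² + 10x − 1275 = 0  ⟹  x² + 2x − 255 = 0
x = 15 or x = −17, giving (15, −23) and (−17, −7).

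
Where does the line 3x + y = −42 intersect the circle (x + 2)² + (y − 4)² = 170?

Express y = −3x − 42 and substitute into the circle:
10x² + 280x + 1950 = 0  ⟹  x² + 28x + 195 = 0
x = −13 or x = −15, giving (−13, −3) and (−15, 3).

(−15, 3) and (−13, −3)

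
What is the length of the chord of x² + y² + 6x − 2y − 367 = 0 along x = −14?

The line gives x = −14. Substituting into the circle:
y² − 2y − 255 = 0
y = 17 or y = −15, giving (−14, 17) and (−14, −15).
|(−14, 17) − (−14, −15)| = √((0)² + (32)²) = 32.

32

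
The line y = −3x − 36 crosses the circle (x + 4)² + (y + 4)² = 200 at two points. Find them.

(−14, 6) and (−6, −18)

Substitute y = −3x − 36:
10x² + 200x + 840 = 0  ⟹  x² + 20x + 84 = 0
x = −6 or x = −14, giving (−6, −18) and (−14, 6).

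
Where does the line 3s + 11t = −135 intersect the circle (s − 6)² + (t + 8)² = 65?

(−1, −12) and (10, −15)

From the line, t = (−135 − 3s)/11. Substituting:
130s² − 1170s − 1300 = 0  ⟹  s² − 9s − 10 = 0
s = 10 or s = −1, giving (10, −15) and (−1, −12).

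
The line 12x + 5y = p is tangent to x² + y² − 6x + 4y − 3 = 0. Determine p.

p = −26 or p = 78

For a tangent, require d(centre, line) = r = 4.
|12·3 + 5·(−2) − p| / √169 = 4
|p − (26)| = 4·13, so p = 78 or p = −26.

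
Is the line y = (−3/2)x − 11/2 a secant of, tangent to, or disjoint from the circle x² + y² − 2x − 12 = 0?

disjoint

Centre (1, 0), r² = 13. Distance² from centre to line = (14)²/13 = 196/13.
Since d² > r², the line lies outside the circle.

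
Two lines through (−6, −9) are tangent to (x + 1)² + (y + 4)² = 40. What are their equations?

3x + y = −27 and x + 3y = −33

Let a tangent through (−6, −9) have slope m. Its distance from (−1, −4) must equal 2√10:
[m·(5) − (5)]² = 40(m² + 1)
3m² + 10m + 3 = 0, so m = −3 or m = −1/3.
With m = −3: 3x + y = −27. With m = −1/3: x + 3y = −33.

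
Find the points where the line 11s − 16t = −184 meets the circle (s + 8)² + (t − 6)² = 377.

Express t = (184 + 11s)/16 and substitute into the circle:
377s² + 6032s − 72384 = 0  ⟹  s² + 16s − 192 = 0
s = 8 or s = −24, giving (8, 17) and (−24, −5).

(−24, −5) and (8, 17)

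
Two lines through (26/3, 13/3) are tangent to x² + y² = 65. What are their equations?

8x − y = 65 and 4x + 7y = 65

Let a tangent through (26/3, 13/3) have slope m. Its distance from (0, 0) must equal √65:
(−26/3m − (−13/3))² = 65(m² + 1)
7m² − 52m − 32 = 0, so m = 8 or m = −4/7.
With m = 8: 8x − y = 65. With m = −4/7: 4x + 7y = 65.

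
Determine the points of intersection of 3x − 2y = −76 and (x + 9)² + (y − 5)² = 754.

(−32, −10) and (−4, 32)

From the line, y = (76 + 3x)/2. Substituting:
13x² + 468x + 1664 = 0  ⟹  x² + 36x + 128 = 0
x = −4 or x = −32, giving (−4, 32) and (−32, −10).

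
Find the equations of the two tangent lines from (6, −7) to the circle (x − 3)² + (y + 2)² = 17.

A line y − (−7) = m(x − (6)) is tangent when its distance from (3, −2) is √17:
(−3m − (5))² = 17(m² + 1)
4m² − 15m − 4 = 0, so m = 4 or m = −1/4.
Through (6, −7) these give 4x − y = 31 and x + 4y = −22.

4x − y = 31 and x + 4y = −22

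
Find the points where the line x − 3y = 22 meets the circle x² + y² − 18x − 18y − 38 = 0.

Express y = (−22 + x)/3 and substitute into the circle:
10x² − 260x + 1330 = 0  ⟹  x² − 26x + 133 = 0
x = 19 or x = 7, giving (19, −1) and (7, −5).

(7, −5) and (19, −1)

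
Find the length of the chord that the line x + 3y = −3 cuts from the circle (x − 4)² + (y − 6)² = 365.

Express y = (−3 − x)/3 and substitute into the circle:
10x² − 30x − 2700 = 0  ⟹  x² − 3x − 270 = 0
x = 18 or x = −15, giving (18, −7) and (−15, 4).
Chord length = distance between (18, −7) and (−15, 4) = √1210 = 11√10.

11√10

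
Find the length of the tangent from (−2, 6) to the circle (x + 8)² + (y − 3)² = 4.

With centre O = (−8, 3), |OP|² = 45 and r² = 4.
Power of the point: PT² = |PO|² − r² = 41, so PT = √41.

√41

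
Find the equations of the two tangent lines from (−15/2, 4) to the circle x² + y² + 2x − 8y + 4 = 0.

Write the tangent as mx − y + (4 − m·(−15/2)) = 0 and set its distance from the centre to √13:
(13/2m − (0))² = 13(m² + 1)
9m² − 4 = 0, so m = −2/3 or m = 2/3.
Through (−15/2, 4) these give 2x + 3y = −3 and 2x − 3y = −27.

2x + 3y = −3 and 2x − 3y = −27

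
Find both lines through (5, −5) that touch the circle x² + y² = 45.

Let a tangent through (5, −5) have slope m. Its distance from (0, 0) must equal 3√5:
(−5m − (5))² = 45(m² + 1)
2m² − 5m + 2 = 0, so m = 2 or m = 1/2.
With m = 2: 2x − y = 15. With m = 1/2: x − 2y = 15.

2x − y = 15 and x − 2y = 15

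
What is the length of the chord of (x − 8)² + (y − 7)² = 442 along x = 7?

42

The line gives x = 7. Substituting into the circle:
y² − 14y − 392 = 0
y = 28 or y = −14, giving (7, 28) and (7, −14).
Chord length = distance between (7, 28) and (7, −14) = √1764 = 42.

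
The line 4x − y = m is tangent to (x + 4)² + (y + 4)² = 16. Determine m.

m = −12 ± 4√17

For a tangent, require d(centre, line) = r = 4.
|4·(−4) − 1·(−4) − m| / √17 = 4
|m − (−12)| = 4√17.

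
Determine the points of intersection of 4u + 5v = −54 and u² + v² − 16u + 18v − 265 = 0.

Substitute v = (−54 − 4u)/5:
41u² − 328u − 8569 = 0  ⟹  u² − 8u − 209 = 0
u = 19 or u = −11, giving (19, −26) and (−11, −2).

(−11, −2) and (19, −26)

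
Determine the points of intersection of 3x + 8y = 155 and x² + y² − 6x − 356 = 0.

Substitute y = (155 − 3x)/8:
73x² − 1314x + 1241 = 0  ⟹  x² − 18x + 17 = 0
x = 17 or x = 1, giving (17, 13) and (1, 19).

(1, 19) and (17, 13)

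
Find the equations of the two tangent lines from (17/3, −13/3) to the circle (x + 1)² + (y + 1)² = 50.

Let a tangent through (17/3, −13/3) have slope m. Its distance from (−1, −1) must equal 5√2:
(−20/3m − (10/3))² = 50(m² + 1)
m² − 8m + 7 = 0, so m = 1 or m = 7.
Through (17/3, −13/3) these give x − y = 10 and 7x − y = 44.

x − y = 10 and 7x − y = 44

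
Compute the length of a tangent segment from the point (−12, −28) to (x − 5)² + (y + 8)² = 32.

3√73

The centre is (5, −8) and r = 4√2. The square of the distance from P to the centre is 289 + 400 = 689.
By the tangent–radius right angle, tangent length = √(|PO|² − r²) = √657 = 3√73.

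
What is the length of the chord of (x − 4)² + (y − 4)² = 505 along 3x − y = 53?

Centre (4, 4), r² = 505. Perpendicular distance d from centre to line = |−45| / √10 = 45/√10.
Half the chord is √(r² − d²) = √(605/2), so the full chord is 11√10.

11√10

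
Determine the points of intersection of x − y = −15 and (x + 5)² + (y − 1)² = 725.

(−28, −13) and (9, 24)

Substitute y = x + 15:
2x² + 38x − 504 = 0  ⟹  x² + 19x − 252 = 0
x = 9 or x = −28, giving (9, 24) and (−28, −13).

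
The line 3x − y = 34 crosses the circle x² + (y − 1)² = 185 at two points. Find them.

(8, −10) and (13, 5)

Substitute y = 3x − 34:
10x² − 210x + 1040 = 0  ⟹  x² − 21x + 104 = 0
x = 13 or x = 8, giving (13, 5) and (8, −10).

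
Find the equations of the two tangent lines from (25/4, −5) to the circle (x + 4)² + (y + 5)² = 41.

4x − 5y = 50 and 4x + 5y = 0

Write the tangent as mx − y + (−5 − m·(25/4)) = 0 and set its distance from the centre to √41:
(−41/4m − (0))² = 41(m² + 1)
25m² − 16 = 0, so m = 4/5 or m = −4/5.
Through (25/4, −5) these give 4x − 5y = 50 and 4x + 5y = 0.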